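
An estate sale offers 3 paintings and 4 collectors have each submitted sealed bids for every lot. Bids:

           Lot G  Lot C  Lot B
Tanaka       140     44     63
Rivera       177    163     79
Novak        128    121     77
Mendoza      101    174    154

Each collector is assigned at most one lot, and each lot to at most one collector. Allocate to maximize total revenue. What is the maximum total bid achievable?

Max total: $457

Optimal: Tanaka→Lot G ($140), Rivera→Lot C ($163), Mendoza→Lot B ($154) — total 140+163+154 = $457.
Column-greedy (each lot in turn goes to its best remaining collector) gives $428, worse by 29.
Next-best assignment: Rivera→Lot G, Novak→Lot C, Mendoza→Lot B = $452.
Swapping Rivera↔Mendoza (Rivera→Lot B $79, Mendoza→Lot C $174) loses 64.
Every other assignment is strictly worse.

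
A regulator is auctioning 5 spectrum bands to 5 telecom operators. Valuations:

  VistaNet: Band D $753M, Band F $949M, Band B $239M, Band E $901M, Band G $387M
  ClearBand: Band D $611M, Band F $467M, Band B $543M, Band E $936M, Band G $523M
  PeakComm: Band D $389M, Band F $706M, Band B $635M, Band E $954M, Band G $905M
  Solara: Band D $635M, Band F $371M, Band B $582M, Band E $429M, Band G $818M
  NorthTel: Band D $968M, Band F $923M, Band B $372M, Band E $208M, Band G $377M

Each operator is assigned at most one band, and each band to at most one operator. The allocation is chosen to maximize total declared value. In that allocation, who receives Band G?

PeakComm receives Band G.

This is a one-to-one assignment (maximum-weight bipartite matching).
Optimal: VistaNet→Band F ($949M), ClearBand→Band E ($936M), PeakComm→Band G ($905M), Solara→Band B ($582M), NorthTel→Band D ($968M) — total 949+936+905+582+968 = $4340M.
Max-entry greedy (repeatedly take the single best remaining cell) gives $4232M, worse by 108.
Next-best assignment: VistaNet→Band F, ClearBand→Band E, PeakComm→Band B, Solara→Band G, NorthTel→Band D = $4306M.
PeakComm's own top band is Band E ($954M), but forcing PeakComm→Band E and reassigning the rest optimally gives only $4232M — worse by 108.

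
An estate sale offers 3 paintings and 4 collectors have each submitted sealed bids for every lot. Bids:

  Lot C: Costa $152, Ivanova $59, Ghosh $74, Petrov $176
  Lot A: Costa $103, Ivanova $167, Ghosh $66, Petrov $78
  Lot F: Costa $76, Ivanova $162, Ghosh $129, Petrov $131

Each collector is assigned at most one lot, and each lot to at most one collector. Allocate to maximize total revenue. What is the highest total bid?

Optimal: Petrov→Lot C ($176), Ivanova→Lot A ($167), Ghosh→Lot F ($129) — total 176+167+129 = $472.
Row-greedy (each collector in turn takes its best remaining lot) gives $448, worse by 24.
Next-best assignment: Costa→Lot C, Ivanova→Lot A, Petrov→Lot F = $450.
Every other assignment is strictly worse.

Maximum total: $472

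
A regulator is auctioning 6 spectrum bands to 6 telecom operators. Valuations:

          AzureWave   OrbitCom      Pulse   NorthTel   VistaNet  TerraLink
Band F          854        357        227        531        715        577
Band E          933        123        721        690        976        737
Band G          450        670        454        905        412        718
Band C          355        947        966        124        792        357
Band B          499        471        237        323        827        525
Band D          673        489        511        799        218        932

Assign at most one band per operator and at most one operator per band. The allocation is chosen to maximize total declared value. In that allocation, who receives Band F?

Optimal: AzureWave→Band F ($854M), OrbitCom→Band C ($947M), Pulse→Band E ($721M), NorthTel→Band G ($905M), VistaNet→Band B ($827M), TerraLink→Band D ($932M) — total 854+947+721+905+827+932 = $5186M.
Next-best assignment: AzureWave→Band F, OrbitCom→Band B, Pulse→Band C, NorthTel→Band G, VistaNet→Band E, TerraLink→Band D = $5104M.
AzureWave's own top band is Band E ($933M), but forcing AzureWave→Band E and reassigning the rest optimally gives only $4922M — worse by 264.

AzureWave receives Band F.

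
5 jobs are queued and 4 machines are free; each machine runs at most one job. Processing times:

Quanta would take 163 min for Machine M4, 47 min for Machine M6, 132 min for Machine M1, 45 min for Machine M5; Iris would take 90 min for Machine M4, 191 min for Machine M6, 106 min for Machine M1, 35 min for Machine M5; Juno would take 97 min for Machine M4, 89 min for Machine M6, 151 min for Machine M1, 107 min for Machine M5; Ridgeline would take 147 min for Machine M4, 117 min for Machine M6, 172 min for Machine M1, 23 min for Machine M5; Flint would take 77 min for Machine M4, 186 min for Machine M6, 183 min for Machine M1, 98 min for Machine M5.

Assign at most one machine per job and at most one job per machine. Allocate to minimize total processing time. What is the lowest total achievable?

Min total: 253 min

Optimal: Flint→Machine M4 (77 min), Quanta→Machine M6 (47 min), Iris→Machine M1 (106 min), Ridgeline→Machine M5 (23 min) — total 77+47+106+23 = 253 min.
Row-greedy (each job in turn takes its cheapest remaining machine) gives 396 min, worse by 143.
Swapping Quanta↔Iris (Quanta→Machine M1 132 min, Iris→Machine M6 191 min) adds 170.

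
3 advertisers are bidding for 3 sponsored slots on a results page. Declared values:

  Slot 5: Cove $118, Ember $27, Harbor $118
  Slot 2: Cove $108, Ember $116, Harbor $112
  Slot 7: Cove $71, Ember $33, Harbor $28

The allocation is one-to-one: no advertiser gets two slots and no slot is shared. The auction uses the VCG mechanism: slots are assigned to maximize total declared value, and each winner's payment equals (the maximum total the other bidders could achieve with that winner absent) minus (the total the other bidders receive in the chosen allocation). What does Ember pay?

Efficient allocation: Cove→Slot 7 ($71), Ember→Slot 2 ($116), Harbor→Slot 5 ($118); total welfare W = $305.
Ember receives Slot 2 at value $116, so the others get W − 116 = $189.
Without Ember: best allocation of the remaining 2 bidders over all 3 slots is Cove→Slot 5 ($118), Harbor→Slot 2 ($112), total $230.
VCG payment = (others' best without Ember) − (others' welfare with Ember) = 230 − 189 = $41.

Ember pays $41.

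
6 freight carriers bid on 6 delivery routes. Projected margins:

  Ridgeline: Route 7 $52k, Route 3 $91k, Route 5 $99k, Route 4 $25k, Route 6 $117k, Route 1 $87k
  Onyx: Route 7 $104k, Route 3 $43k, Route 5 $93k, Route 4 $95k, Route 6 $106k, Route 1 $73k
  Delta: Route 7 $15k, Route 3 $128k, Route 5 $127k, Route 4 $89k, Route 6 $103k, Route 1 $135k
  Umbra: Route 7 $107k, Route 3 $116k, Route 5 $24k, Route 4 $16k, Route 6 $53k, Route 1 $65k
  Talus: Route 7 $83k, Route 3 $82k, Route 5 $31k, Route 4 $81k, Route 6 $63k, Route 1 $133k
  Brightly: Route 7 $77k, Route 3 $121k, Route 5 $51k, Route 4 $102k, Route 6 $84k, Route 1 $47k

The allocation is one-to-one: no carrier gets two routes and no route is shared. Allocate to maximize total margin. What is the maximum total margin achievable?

This is the linear assignment problem.
Optimal: Ridgeline→Route 6 ($117k), Onyx→Route 4 ($95k), Delta→Route 5 ($127k), Umbra→Route 7 ($107k), Talus→Route 1 ($133k), Brightly→Route 3 ($121k) — total 117+95+127+107+133+121 = $700k.
Row-greedy (each carrier in turn takes its best remaining route) gives $604k, worse by 96.

Max total: $700k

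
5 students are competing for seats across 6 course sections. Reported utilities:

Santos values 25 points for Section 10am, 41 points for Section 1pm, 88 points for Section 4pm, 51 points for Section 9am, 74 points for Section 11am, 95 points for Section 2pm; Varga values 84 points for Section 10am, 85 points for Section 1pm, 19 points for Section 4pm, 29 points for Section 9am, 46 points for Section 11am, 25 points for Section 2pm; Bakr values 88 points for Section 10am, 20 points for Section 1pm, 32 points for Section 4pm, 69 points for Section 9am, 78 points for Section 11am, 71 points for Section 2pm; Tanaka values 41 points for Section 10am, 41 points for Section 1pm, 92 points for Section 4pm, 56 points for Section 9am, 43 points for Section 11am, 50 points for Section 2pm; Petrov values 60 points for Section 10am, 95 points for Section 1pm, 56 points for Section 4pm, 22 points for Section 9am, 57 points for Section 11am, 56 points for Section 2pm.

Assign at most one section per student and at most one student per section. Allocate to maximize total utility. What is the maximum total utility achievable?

Optimal: Santos→Section 2pm (95 points), Varga→Section 10am (84 points), Bakr→Section 11am (78 points), Tanaka→Section 4pm (92 points), Petrov→Section 1pm (95 points) — total 95+84+78+92+95 = 444 points.
Column-greedy (each section in turn goes to its best remaining student) gives 372 points, worse by 72.
Next-best assignment: Santos→Section 2pm, Varga→Section 10am, Bakr→Section 9am, Tanaka→Section 4pm, Petrov→Section 1pm = 435 points.

Maximum total: 444 points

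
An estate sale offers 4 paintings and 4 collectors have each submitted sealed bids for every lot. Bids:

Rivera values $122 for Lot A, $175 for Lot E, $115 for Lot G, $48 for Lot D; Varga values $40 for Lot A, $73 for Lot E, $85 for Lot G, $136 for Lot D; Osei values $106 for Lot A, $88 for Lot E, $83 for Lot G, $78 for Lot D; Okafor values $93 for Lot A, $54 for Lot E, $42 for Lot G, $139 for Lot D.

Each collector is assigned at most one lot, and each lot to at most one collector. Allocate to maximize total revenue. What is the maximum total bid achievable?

Treat this as an assignment problem: match each collector to one lot.
Optimal: Rivera→Lot E ($175), Varga→Lot G ($85), Osei→Lot A ($106), Okafor→Lot D ($139) — total 175+85+106+139 = $505.
Row-greedy (each collector in turn takes its best remaining lot) gives $459, worse by 46.
Next-best assignment: Rivera→Lot E, Varga→Lot D, Osei→Lot G, Okafor→Lot A = $487.
Checked against all permutations: $505 is optimal.

Maximum total: $505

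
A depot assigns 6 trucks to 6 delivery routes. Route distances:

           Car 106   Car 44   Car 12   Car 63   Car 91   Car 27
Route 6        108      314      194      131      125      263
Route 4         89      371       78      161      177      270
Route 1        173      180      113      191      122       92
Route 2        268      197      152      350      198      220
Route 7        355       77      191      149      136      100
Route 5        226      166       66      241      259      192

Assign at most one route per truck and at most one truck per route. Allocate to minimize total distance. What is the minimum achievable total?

Optimal: Car 106→Route 4 (89 km), Car 44→Route 7 (77 km), Car 12→Route 5 (66 km), Car 63→Route 6 (131 km), Car 91→Route 2 (198 km), Car 27→Route 1 (92 km) — total 89+77+66+131+198+92 = 653 km.
Min-entry greedy (repeatedly take the single cheapest remaining cell) gives 799 km, worse by 146.
Next-best assignment: Car 106→Route 6, Car 44→Route 7, Car 12→Route 5, Car 63→Route 4, Car 91→Route 2, Car 27→Route 1 = 702 km.
Swapping Car 44↔Car 106 (Car 44→Route 4 371 km, Car 106→Route 7 355 km) adds 560.
Checked against all permutations: 653 km is optimal.

Minimum total: 653 km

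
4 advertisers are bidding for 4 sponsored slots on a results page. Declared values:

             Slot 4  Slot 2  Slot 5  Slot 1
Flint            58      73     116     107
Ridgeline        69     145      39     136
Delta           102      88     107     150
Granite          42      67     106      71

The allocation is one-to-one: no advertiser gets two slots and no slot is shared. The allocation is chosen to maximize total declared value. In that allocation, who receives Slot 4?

This is the linear assignment problem.
Optimal: Flint→Slot 1 ($107), Ridgeline→Slot 2 ($145), Delta→Slot 4 ($102), Granite→Slot 5 ($106) — total 107+145+102+106 = $460.
Row-greedy (each advertiser in turn takes its best remaining slot) gives $453, worse by 7.
Swapping Flint↔Granite (Flint→Slot 5 $116, Granite→Slot 1 $71) loses 26.
Every other assignment is strictly worse.
Delta's own top slot is Slot 1 ($150), but forcing Delta→Slot 1 and reassigning the rest optimally gives only $459 — worse by 1.

Delta receives Slot 4.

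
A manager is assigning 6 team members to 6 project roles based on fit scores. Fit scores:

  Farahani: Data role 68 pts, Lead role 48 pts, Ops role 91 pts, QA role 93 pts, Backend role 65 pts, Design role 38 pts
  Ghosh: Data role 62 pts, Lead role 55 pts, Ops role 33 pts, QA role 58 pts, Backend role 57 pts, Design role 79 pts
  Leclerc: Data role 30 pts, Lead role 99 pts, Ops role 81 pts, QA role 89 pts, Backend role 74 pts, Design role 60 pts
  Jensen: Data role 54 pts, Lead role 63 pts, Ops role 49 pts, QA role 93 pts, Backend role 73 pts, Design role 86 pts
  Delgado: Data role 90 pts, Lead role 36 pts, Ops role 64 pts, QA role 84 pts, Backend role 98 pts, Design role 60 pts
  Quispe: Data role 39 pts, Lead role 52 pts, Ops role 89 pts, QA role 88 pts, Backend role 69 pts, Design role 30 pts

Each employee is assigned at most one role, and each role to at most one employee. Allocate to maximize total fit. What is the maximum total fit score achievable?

Maximum total: 527 pts

This is the linear assignment problem.
Optimal: Farahani→QA role (93 pts), Ghosh→Data role (62 pts), Leclerc→Lead role (99 pts), Jensen→Design role (86 pts), Delgado→Backend role (98 pts), Quispe→Ops role (89 pts) — total 93+62+99+86+98+89 = 527 pts.
Row-greedy (each employee in turn takes its best remaining role) gives 523 pts, worse by 4.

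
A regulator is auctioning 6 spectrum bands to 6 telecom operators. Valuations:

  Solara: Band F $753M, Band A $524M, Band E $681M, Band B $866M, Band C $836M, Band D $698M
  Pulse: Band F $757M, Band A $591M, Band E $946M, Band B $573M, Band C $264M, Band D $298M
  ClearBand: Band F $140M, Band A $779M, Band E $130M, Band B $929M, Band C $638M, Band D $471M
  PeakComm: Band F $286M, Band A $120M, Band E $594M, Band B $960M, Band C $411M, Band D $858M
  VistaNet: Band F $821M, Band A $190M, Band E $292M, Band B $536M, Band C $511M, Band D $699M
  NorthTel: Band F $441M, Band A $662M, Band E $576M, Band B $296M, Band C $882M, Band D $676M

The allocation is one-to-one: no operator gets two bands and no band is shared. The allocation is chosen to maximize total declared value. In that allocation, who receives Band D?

PeakComm receives Band D.

Treat this as an assignment problem: match each operator to one band.
Optimal: Solara→Band B ($866M), Pulse→Band E ($946M), ClearBand→Band A ($779M), PeakComm→Band D ($858M), VistaNet→Band F ($821M), NorthTel→Band C ($882M) — total 866+946+779+858+821+882 = $5152M.
Column-greedy (each band in turn goes to its best remaining operator) gives $5086M, worse by 66.
Next-best assignment: Solara→Band D, Pulse→Band E, ClearBand→Band A, PeakComm→Band B, VistaNet→Band F, NorthTel→Band C = $5086M.
Swapping Pulse↔NorthTel (Pulse→Band C $264M, NorthTel→Band E $576M) loses 988.
No other one-to-one assignment exceeds $5152M.
PeakComm's own top band is Band B ($960M), but forcing PeakComm→Band B and reassigning the rest optimally gives only $5086M — worse by 66.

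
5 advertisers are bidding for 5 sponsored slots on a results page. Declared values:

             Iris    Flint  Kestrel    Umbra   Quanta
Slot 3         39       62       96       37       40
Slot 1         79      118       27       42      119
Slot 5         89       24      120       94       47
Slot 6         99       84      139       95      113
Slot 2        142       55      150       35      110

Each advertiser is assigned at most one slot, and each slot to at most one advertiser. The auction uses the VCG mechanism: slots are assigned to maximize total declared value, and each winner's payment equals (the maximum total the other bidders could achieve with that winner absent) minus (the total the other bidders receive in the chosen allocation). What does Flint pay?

Flint pays $49.

Efficient allocation: Iris→Slot 2 ($142), Flint→Slot 1 ($118), Kestrel→Slot 3 ($96), Umbra→Slot 5 ($94), Quanta→Slot 6 ($113); total welfare W = $563.
Flint receives Slot 1 at value $118, so the others get W − 118 = $445.
Without Flint: best allocation of the remaining 4 bidders over all 5 slots is Iris→Slot 2 ($142), Kestrel→Slot 6 ($139), Umbra→Slot 5 ($94), Quanta→Slot 1 ($119), total $494.
VCG payment = (others' best without Flint) − (others' welfare with Flint) = 494 − 445 = $49.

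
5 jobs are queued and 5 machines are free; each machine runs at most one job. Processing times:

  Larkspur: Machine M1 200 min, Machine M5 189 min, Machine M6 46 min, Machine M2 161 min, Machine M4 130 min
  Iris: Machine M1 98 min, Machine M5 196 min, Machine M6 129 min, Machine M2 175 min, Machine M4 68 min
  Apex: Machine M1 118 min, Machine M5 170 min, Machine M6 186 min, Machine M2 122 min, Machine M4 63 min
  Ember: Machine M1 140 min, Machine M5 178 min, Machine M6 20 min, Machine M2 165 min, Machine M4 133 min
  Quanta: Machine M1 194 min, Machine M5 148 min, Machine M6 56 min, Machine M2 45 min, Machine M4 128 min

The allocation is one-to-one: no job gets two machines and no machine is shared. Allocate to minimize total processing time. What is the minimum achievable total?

Treat this as an assignment problem: match each job to one machine.
Optimal: Larkspur→Machine M5 (189 min), Iris→Machine M1 (98 min), Apex→Machine M4 (63 min), Ember→Machine M6 (20 min), Quanta→Machine M2 (45 min) — total 189+98+63+20+45 = 415 min.
Column-greedy (each machine in turn goes to its cheapest remaining job) gives 518 min, worse by 103.
Next-best assignment: Larkspur→Machine M6, Iris→Machine M1, Apex→Machine M4, Ember→Machine M5, Quanta→Machine M2 = 430 min.
Checked against all permutations: 415 min is optimal.

Min total: 415 min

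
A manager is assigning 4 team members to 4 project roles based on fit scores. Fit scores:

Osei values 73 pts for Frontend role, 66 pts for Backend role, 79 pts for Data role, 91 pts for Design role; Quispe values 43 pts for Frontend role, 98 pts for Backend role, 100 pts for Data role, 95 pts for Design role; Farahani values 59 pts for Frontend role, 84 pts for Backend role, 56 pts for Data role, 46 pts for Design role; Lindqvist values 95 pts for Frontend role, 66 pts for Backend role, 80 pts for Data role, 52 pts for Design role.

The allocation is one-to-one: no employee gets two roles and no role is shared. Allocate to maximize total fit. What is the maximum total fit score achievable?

Optimal: Osei→Design role (91 pts), Quispe→Data role (100 pts), Farahani→Backend role (84 pts), Lindqvist→Frontend role (95 pts) — total 91+100+84+95 = 370 pts.
Column-greedy (each role in turn goes to its best remaining employee) gives 318 pts, worse by 52.

Maximum total: 370 pts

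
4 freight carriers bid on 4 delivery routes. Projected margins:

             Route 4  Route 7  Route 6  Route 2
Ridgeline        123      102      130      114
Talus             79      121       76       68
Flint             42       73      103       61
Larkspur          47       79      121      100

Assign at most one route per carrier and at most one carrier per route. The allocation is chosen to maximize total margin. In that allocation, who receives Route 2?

Larkspur receives Route 2.

Optimal: Ridgeline→Route 4 ($123k), Talus→Route 7 ($121k), Flint→Route 6 ($103k), Larkspur→Route 2 ($100k) — total 123+121+103+100 = $447k.
Row-greedy (each carrier in turn takes its best remaining route) gives $359k, worse by 88.
Next-best assignment: Ridgeline→Route 4, Talus→Route 7, Flint→Route 2, Larkspur→Route 6 = $426k.
Checked against all permutations: $447k is optimal.
Larkspur's own top route is Route 6 ($121k), but forcing Larkspur→Route 6 and reassigning the rest optimally gives only $426k — worse by 21.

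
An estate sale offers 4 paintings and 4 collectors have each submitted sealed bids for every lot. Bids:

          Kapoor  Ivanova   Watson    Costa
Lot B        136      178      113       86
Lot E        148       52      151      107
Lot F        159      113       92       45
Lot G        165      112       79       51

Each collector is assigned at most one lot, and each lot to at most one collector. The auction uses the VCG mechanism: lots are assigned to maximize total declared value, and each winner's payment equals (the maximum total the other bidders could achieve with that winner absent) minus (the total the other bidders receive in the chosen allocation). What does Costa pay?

Costa pays $59.

Efficient allocation: Kapoor→Lot G ($165), Ivanova→Lot B ($178), Watson→Lot F ($92), Costa→Lot E ($107); total welfare W = $542.
Costa receives Lot E at value $107, so the others get W − 107 = $435.
Without Costa: best allocation of the remaining 3 bidders over all 4 lots is Kapoor→Lot G ($165), Ivanova→Lot B ($178), Watson→Lot E ($151), total $494.
VCG payment = (others' best without Costa) − (others' welfare with Costa) = 494 − 435 = $59.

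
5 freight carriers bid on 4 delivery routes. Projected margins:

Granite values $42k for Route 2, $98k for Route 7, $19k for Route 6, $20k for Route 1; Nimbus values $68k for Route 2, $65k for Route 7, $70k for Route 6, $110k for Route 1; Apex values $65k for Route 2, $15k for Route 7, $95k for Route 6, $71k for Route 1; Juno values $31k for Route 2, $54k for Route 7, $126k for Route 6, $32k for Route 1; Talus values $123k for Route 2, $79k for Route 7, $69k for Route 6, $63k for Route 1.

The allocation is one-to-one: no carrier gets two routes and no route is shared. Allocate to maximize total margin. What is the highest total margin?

Max total: $457k

Optimal: Talus→Route 2 ($123k), Granite→Route 7 ($98k), Juno→Route 6 ($126k), Nimbus→Route 1 ($110k) — total 123+98+126+110 = $457k.
Row-greedy (each carrier in turn takes its best remaining route) gives $334k, worse by 123.
No other one-to-one assignment exceeds $457k.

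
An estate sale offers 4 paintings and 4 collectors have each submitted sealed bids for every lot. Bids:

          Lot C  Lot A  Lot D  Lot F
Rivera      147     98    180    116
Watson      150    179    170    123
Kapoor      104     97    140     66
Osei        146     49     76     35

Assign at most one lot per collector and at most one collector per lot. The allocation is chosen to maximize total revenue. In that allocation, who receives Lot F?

Rivera receives Lot F.

This is the linear assignment problem.
Optimal: Rivera→Lot F ($116), Watson→Lot A ($179), Kapoor→Lot D ($140), Osei→Lot C ($146) — total 116+179+140+146 = $581.
Column-greedy (each lot in turn goes to its best remaining collector) gives $423, worse by 158.
Next-best assignment: Rivera→Lot D, Watson→Lot A, Kapoor→Lot F, Osei→Lot C = $571.
No other one-to-one assignment exceeds $581.
Rivera's own top lot is Lot D ($180), but forcing Rivera→Lot D and reassigning the rest optimally gives only $571 — worse by 10.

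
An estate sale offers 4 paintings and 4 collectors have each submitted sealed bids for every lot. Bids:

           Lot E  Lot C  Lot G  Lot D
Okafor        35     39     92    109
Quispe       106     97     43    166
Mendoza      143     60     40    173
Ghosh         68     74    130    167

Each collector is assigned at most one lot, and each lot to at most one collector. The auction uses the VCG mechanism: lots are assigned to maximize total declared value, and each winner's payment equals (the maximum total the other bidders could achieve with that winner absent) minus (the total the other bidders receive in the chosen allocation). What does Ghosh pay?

Efficient allocation: Okafor→Lot G ($92), Quispe→Lot C ($97), Mendoza→Lot E ($143), Ghosh→Lot D ($167); total welfare W = $499.
Ghosh receives Lot D at value $167, so the others get W − 167 = $332.
Without Ghosh: best allocation of the remaining 3 bidders over all 4 lots is Okafor→Lot G ($92), Quispe→Lot D ($166), Mendoza→Lot E ($143), total $401.
VCG payment = (others' best without Ghosh) − (others' welfare with Ghosh) = 401 − 332 = $69.

Ghosh pays $69.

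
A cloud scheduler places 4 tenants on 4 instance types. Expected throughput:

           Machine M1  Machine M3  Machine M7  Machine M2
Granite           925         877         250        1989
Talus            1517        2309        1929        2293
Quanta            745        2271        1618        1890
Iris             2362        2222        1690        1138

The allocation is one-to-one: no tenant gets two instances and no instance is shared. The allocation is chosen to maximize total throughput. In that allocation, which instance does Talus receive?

Optimal: Granite→Machine M2 (1989 ops/s), Talus→Machine M7 (1929 ops/s), Quanta→Machine M3 (2271 ops/s), Iris→Machine M1 (2362 ops/s) — total 1989+1929+2271+2362 = 8551 ops/s.
Row-greedy (each tenant in turn takes its best remaining instance) gives 8278 ops/s, worse by 273.
Talus's own top instance is Machine M3 (2309 ops/s), but forcing Talus→Machine M3 and reassigning the rest optimally gives only 8278 ops/s — worse by 273.

Talus receives Machine M7.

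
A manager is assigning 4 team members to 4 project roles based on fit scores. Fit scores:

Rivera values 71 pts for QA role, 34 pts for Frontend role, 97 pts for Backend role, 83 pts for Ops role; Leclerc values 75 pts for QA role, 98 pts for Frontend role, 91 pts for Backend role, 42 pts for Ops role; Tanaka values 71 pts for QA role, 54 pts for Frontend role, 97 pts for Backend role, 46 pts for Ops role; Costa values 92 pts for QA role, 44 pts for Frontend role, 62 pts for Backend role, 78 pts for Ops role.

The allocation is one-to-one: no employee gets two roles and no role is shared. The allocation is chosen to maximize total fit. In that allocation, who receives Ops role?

Optimal: Rivera→Ops role (83 pts), Leclerc→Frontend role (98 pts), Tanaka→Backend role (97 pts), Costa→QA role (92 pts) — total 83+98+97+92 = 370 pts.
Column-greedy (each role in turn goes to its best remaining employee) gives 333 pts, worse by 37.
Rivera's own top role is Backend role (97 pts), but forcing Rivera→Backend role and reassigning the rest optimally gives only 344 pts — worse by 26.

Rivera receives Ops role.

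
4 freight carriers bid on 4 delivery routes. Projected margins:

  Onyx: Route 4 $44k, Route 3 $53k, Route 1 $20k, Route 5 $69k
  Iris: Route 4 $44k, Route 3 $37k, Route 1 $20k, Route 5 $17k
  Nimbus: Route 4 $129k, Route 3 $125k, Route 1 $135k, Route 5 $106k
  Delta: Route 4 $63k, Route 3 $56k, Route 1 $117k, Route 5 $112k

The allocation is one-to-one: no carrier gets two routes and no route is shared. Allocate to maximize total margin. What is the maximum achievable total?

This is the linear assignment problem.
Optimal: Onyx→Route 5 ($69k), Iris→Route 4 ($44k), Nimbus→Route 3 ($125k), Delta→Route 1 ($117k) — total 69+44+125+117 = $355k.
Column-greedy (each route in turn goes to its best remaining carrier) gives $222k, worse by 133.
Next-best assignment: Onyx→Route 5, Iris→Route 3, Nimbus→Route 4, Delta→Route 1 = $352k.
Every other assignment is strictly worse.

Max total: $355k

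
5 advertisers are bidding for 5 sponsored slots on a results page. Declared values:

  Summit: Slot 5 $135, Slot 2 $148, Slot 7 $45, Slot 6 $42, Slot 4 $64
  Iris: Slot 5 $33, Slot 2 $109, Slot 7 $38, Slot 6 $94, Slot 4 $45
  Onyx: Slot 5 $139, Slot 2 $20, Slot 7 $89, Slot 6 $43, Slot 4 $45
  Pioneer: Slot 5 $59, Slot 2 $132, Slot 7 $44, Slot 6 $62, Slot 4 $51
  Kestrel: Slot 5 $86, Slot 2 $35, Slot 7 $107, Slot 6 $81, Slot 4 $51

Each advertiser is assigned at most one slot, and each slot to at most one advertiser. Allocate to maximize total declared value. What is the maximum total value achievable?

Optimal: Summit→Slot 2 ($148), Iris→Slot 6 ($94), Onyx→Slot 5 ($139), Pioneer→Slot 4 ($51), Kestrel→Slot 7 ($107) — total 148+94+139+51+107 = $539.
Swapping Onyx↔Iris (Onyx→Slot 6 $43, Iris→Slot 5 $33) loses 157.

Max total: $539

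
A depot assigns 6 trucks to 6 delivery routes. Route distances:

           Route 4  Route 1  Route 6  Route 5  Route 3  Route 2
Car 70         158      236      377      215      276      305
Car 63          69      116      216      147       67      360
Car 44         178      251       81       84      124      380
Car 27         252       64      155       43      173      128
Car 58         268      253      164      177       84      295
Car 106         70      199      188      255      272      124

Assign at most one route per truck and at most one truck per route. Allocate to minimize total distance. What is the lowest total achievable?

Min total: 606 km

Optimal: Car 70→Route 4 (158 km), Car 63→Route 1 (116 km), Car 44→Route 6 (81 km), Car 27→Route 5 (43 km), Car 58→Route 3 (84 km), Car 106→Route 2 (124 km) — total 158+116+81+43+84+124 = 606 km.
Row-greedy (each truck in turn takes its cheapest remaining route) gives 726 km, worse by 120.
Next-best assignment: Car 70→Route 1, Car 63→Route 4, Car 44→Route 6, Car 27→Route 5, Car 58→Route 3, Car 106→Route 2 = 637 km.
Swapping Car 44↔Car 58 (Car 44→Route 3 124 km, Car 58→Route 6 164 km) adds 123.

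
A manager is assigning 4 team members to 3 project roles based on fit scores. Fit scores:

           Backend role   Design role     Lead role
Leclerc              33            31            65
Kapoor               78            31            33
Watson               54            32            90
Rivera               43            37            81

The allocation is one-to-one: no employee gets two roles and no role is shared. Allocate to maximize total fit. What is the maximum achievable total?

Treat this as an assignment problem: match each employee to one role.
Optimal: Kapoor→Backend role (78 pts), Rivera→Design role (37 pts), Watson→Lead role (90 pts) — total 78+37+90 = 205 pts.
Row-greedy (each employee in turn takes its best remaining role) gives 175 pts, worse by 30.
Swapping Kapoor↔Watson (Kapoor→Lead role 33 pts, Watson→Backend role 54 pts) loses 81.

Maximum total: 205 pts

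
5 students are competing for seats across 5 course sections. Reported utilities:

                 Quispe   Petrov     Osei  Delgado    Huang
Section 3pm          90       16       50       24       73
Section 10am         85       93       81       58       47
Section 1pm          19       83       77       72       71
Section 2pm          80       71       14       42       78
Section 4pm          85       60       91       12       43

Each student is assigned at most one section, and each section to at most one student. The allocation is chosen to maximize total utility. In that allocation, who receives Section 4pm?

This is the linear assignment problem.
Optimal: Quispe→Section 3pm (90 points), Petrov→Section 10am (93 points), Osei→Section 4pm (91 points), Delgado→Section 1pm (72 points), Huang→Section 2pm (78 points) — total 90+93+91+72+78 = 424 points.
Column-greedy (each section in turn goes to its best remaining student) gives 350 points, worse by 74.
Next-best assignment: Quispe→Section 2pm, Petrov→Section 10am, Osei→Section 4pm, Delgado→Section 1pm, Huang→Section 3pm = 409 points.

Osei receives Section 4pm.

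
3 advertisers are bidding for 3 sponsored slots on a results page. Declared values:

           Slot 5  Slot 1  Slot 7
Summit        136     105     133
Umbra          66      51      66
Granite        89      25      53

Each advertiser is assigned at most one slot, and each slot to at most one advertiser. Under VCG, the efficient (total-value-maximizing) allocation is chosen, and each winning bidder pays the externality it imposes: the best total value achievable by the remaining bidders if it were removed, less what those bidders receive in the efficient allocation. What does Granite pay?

Granite pays $18.

Efficient allocation: Summit→Slot 7 ($133), Umbra→Slot 1 ($51), Granite→Slot 5 ($89); total welfare W = $273.
Granite receives Slot 5 at value $89, so the others get W − 89 = $184.
Without Granite: best allocation of the remaining 2 bidders over all 3 slots is Summit→Slot 5 ($136), Umbra→Slot 7 ($66), total $202.
VCG payment = (others' best without Granite) − (others' welfare with Granite) = 202 − 184 = $18.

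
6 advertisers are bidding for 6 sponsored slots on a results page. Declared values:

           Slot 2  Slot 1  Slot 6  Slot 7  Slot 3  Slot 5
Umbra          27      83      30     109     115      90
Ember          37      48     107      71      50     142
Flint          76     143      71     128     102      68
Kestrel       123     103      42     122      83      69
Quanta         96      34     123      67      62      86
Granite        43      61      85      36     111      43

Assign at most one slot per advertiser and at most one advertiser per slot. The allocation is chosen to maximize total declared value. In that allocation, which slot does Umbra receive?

This is a one-to-one assignment (maximum-weight bipartite matching).
Optimal: Umbra→Slot 7 ($109), Ember→Slot 5 ($142), Flint→Slot 1 ($143), Kestrel→Slot 2 ($123), Quanta→Slot 6 ($123), Granite→Slot 3 ($111) — total 109+142+143+123+123+111 = $751.
Row-greedy (each advertiser in turn takes its best remaining slot) gives $682, worse by 69.
Umbra's own top slot is Slot 3 ($115), but forcing Umbra→Slot 3 and reassigning the rest optimally gives only $703 — worse by 48.

Umbra receives Slot 7.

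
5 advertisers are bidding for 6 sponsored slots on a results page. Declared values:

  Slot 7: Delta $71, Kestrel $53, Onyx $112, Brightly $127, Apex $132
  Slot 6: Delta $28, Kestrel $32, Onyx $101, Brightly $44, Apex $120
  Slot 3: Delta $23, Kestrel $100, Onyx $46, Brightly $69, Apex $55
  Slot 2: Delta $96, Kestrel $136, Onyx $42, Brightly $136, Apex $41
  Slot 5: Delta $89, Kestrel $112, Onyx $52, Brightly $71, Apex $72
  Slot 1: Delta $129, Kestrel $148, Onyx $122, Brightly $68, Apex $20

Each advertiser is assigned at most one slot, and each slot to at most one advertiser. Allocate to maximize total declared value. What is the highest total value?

Max total: $610

Optimal: Delta→Slot 1 ($129), Kestrel→Slot 5 ($112), Onyx→Slot 6 ($101), Brightly→Slot 2 ($136), Apex→Slot 7 ($132) — total 129+112+101+136+132 = $610.
Column-greedy (each slot in turn goes to its best remaining advertiser) gives $558, worse by 52.
Swapping Onyx↔Delta (Onyx→Slot 1 $122, Delta→Slot 6 $28) loses 80.
Checked against all permutations: $610 is optimal.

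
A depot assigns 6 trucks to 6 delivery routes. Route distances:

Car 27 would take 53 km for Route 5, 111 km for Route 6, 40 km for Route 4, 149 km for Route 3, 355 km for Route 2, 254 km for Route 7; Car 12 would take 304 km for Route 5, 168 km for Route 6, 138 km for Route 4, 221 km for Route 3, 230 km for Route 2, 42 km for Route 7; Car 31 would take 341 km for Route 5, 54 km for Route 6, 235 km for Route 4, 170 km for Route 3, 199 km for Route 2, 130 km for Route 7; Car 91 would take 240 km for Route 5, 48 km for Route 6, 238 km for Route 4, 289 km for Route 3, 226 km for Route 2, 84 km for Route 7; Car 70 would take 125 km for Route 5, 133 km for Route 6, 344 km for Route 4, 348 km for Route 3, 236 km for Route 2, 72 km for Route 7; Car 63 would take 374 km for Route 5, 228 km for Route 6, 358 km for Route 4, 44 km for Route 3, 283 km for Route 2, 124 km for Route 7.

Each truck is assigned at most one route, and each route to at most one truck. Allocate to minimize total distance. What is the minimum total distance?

Min total: 498 km

Optimal: Car 27→Route 4 (40 km), Car 12→Route 7 (42 km), Car 31→Route 2 (199 km), Car 91→Route 6 (48 km), Car 70→Route 5 (125 km), Car 63→Route 3 (44 km) — total 40+42+199+48+125+44 = 498 km.
Swapping Car 70↔Car 12 (Car 70→Route 7 72 km, Car 12→Route 5 304 km) adds 209.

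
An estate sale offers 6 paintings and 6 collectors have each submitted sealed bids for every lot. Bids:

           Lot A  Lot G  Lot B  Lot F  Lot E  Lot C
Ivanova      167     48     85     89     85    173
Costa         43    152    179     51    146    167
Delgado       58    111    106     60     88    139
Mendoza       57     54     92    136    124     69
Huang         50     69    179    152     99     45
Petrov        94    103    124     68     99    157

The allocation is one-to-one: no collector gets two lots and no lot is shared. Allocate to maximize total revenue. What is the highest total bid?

Maximum total: $896

Optimal: Ivanova→Lot A ($167), Costa→Lot E ($146), Delgado→Lot G ($111), Mendoza→Lot F ($136), Huang→Lot B ($179), Petrov→Lot C ($157) — total 167+146+111+136+179+157 = $896.
Column-greedy (each lot in turn goes to its best remaining collector) gives $872, worse by 24.
No other one-to-one assignment exceeds $896.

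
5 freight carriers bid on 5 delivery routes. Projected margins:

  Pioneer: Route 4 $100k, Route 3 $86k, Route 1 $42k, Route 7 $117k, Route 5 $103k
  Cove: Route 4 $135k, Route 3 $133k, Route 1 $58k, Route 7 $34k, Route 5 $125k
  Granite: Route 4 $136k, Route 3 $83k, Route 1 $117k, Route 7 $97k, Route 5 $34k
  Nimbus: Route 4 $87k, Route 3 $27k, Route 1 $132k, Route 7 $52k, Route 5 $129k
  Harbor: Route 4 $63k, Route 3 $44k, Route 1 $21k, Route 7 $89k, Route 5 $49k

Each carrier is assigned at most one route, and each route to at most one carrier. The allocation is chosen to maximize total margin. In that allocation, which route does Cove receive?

This is a one-to-one assignment (maximum-weight bipartite matching).
Optimal: Pioneer→Route 5 ($103k), Cove→Route 3 ($133k), Granite→Route 4 ($136k), Nimbus→Route 1 ($132k), Harbor→Route 7 ($89k) — total 103+133+136+132+89 = $593k.
Row-greedy (each carrier in turn takes its best remaining route) gives $542k, worse by 51.
Swapping Nimbus↔Cove (Nimbus→Route 3 $27k, Cove→Route 1 $58k) loses 180.
Cove's own top route is Route 4 ($135k), but forcing Cove→Route 4 and reassigning the rest optimally gives only $556k — worse by 37.

Cove receives Route 3.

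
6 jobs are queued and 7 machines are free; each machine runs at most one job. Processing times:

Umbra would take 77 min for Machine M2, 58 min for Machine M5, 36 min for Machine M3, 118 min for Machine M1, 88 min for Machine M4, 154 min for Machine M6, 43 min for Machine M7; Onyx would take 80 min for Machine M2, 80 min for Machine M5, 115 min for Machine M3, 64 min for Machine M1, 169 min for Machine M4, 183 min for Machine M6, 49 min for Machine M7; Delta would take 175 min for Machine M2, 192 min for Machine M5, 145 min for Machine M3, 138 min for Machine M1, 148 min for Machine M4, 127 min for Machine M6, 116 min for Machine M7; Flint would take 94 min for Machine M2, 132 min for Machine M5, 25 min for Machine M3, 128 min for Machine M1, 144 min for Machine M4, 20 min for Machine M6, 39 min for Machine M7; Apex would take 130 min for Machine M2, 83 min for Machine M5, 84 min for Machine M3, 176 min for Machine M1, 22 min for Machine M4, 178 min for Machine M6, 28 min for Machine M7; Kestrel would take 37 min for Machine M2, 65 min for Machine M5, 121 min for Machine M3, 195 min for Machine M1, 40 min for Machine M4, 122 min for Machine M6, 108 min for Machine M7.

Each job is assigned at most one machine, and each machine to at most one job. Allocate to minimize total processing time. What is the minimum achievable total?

Min total: 295 min

Treat this as an assignment problem: match each job to one machine.
Optimal: Umbra→Machine M3 (36 min), Onyx→Machine M1 (64 min), Delta→Machine M7 (116 min), Flint→Machine M6 (20 min), Apex→Machine M4 (22 min), Kestrel→Machine M2 (37 min) — total 36+64+116+20+22+37 = 295 min.
Swapping Onyx↔Apex (Onyx→Machine M4 169 min, Apex→Machine M1 176 min) adds 259.
Every other assignment is strictly worse.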